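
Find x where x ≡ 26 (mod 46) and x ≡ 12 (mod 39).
1728

Using Chinese Remainder Theorem:
M = 46 × 39 = 1794
M1 = 39, M2 = 46
y1 = 39^(-1) mod 46 = 13
y2 = 46^(-1) mod 39 = 28
x = (26×39×13 + 12×46×28) mod 1794 = 1728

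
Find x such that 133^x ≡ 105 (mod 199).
115

Baby-step giant-step with step n = ⌈√199⌉ = 15.
Baby steps 133^j mod 199 (j:value) for j=0..14: 0:1, 1:133, 2:177, 3:59, 4:86, 5:95, 6:98, 7:99, 8:33, 9:11, 10:70, 11:156, 12:52, 13:150, 14:50.
Giant-step multiplier: 133^(-15) ≡ 133^(198-15) = 133^183 ≡ 12 (mod 199).
Giant steps γ_i = 105·12^i mod 199: γ_0=105, γ_1=66, γ_2=195, γ_3=151, γ_4=21, γ_5=53, γ_6=39, γ_7=70 (in table at j=10).
x = i·n + j = 7·15 + 10 = 115.
Check: 133^115 ≡ 105 (mod 199).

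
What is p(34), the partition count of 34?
12310

p(n) counts ways to write n as a sum of positive integers (order ignored).
Euler's pentagonal recurrence: p(k) = p(k-1) + p(k-2) - p(k-5) - p(k-7) + p(k-12) + p(k-15) - ... (offsets j(3j∓1)/2, signs ++--, p(0)=1, p(<0)=0).
DP table for k = 0..33: p(0)=1, p(1)=1, p(2)=2, p(3)=3, p(4)=5, p(5)=7, p(6)=11, p(7)=15, p(8)=22, p(9)=30, p(10)=42, p(11)=56, p(12)=77, p(13)=101, p(14)=135, p(15)=176, p(16)=231, p(17)=297, p(18)=385, p(19)=490, p(20)=627, p(21)=792, p(22)=1002, p(23)=1255, p(24)=1575, p(25)=1958, p(26)=2436, p(27)=3010, p(28)=3718, p(29)=4565, p(30)=5604, p(31)=6842, p(32)=8349, p(33)=10143.
Final step: p(34) = p(33) + p(32) - p(29) - p(27) + p(22) + p(19) - p(12) - p(8)
= 10143 + 8349 - 4565 - 3010 + 1002 + 490 - 77 - 22
= 12310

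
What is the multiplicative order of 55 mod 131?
65

131 is prime, so ord(55) divides φ(131) = 130.
Divisors of 130: 1, 2, 5, 10, 13, 26, 65, 130.
Repeated squaring: 55^1 ≡ 55, 55^2 ≡ 12, 55^4 ≡ 13, 55^8 ≡ 38, 55^16 ≡ 3, 55^32 ≡ 9, 55^64 ≡ 81, 55^128 ≡ 11 (mod 131).
Test 55^d mod 131 for each divisor d in increasing order:
55^1 ≡ 55
55^2 ≡ 12
55^5 = 55^4·55^1 ≡ 60
55^10 = 55^8·55^2 ≡ 63
55^13 = 55^8·55^4·55^1 ≡ 53
55^26 = 55^16·55^8·55^2 ≡ 58
55^65 = 55^64·55^1 ≡ 1  ← first divisor giving 1
The order is 65.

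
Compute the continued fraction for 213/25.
[8; 1, 1, 12]

Euclidean algorithm steps:
213 = 8 × 25 + 13
25 = 1 × 13 + 12
13 = 1 × 12 + 1
12 = 12 × 1 + 0
Continued fraction: [8; 1, 1, 12]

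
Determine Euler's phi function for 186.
60

186 = 2 × 3 × 31
φ(n) = n × ∏(1 - 1/p) for each prime p dividing n
φ(186) = 186 × (1 - 1/2) × (1 - 1/3) × (1 - 1/31) = 60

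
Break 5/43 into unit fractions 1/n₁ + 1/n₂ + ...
1/9 + 1/194 + 1/75078

Greedy algorithm:
5/43: ceiling(43/5) = 9, use 1/9
2/387: ceiling(387/2) = 194, use 1/194
1/75078: ceiling(75078/1) = 75078, use 1/75078
Result: 5/43 = 1/9 + 1/194 + 1/75078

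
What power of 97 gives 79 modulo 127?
40

Baby-step giant-step with step n = ⌈√127⌉ = 12.
Baby steps 97^j mod 127 (j:value) for j=0..11: 0:1, 1:97, 2:11, 3:51, 4:121, 5:53, 6:61, 7:75, 8:36, 9:63, 10:15, 11:58.
Giant-step multiplier: 97^(-12) ≡ 97^(126-12) = 97^114 ≡ 117 (mod 127).
Giant steps γ_i = 79·117^i mod 127: γ_0=79, γ_1=99, γ_2=26, γ_3=121 (in table at j=4).
x = i·n + j = 3·12 + 4 = 40.
Check: 97^40 ≡ 79 (mod 127).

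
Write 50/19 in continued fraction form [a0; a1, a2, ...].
[2; 1, 1, 1, 2, 2]

Euclidean algorithm steps:
50 = 2 × 19 + 12
19 = 1 × 12 + 7
12 = 1 × 7 + 5
7 = 1 × 5 + 2
5 = 2 × 2 + 1
2 = 2 × 1 + 0
Continued fraction: [2; 1, 1, 1, 2, 2]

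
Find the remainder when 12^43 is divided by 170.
108

Repeated squaring. Binary of 43 = 101011.
12^1 ≡ 12 (mod 170); 12^2 ≡ 144 (mod 170); 12^4 ≡ 166 (mod 170); 12^8 ≡ 16 (mod 170); 12^16 ≡ 86 (mod 170); 12^32 ≡ 86 (mod 170)
12^43 = 12^1 × 12^2 × 12^8 × 12^32 ≡ 108 (mod 170)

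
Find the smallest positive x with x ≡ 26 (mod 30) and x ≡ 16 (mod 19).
206

Using Chinese Remainder Theorem:
M = 30 × 19 = 570
M1 = 19, M2 = 30
y1 = 19^(-1) mod 30 = 19
y2 = 30^(-1) mod 19 = 7
x = (26×19×19 + 16×30×7) mod 570 = 206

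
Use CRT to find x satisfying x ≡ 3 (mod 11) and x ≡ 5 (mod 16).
69

Using Chinese Remainder Theorem:
M = 11 × 16 = 176
M1 = 16, M2 = 11
y1 = 16^(-1) mod 11 = 9
y2 = 11^(-1) mod 16 = 3
x = (3×16×9 + 5×11×3) mod 176 = 69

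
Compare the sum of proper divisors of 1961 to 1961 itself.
deficient

Proper divisors of 1961: sum = 1 + 37 + 53 = 91
Since 91 < 1961, 1961 is deficient.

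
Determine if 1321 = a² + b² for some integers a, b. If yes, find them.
5² + 36² (a=5, b=36)

Factorization: 1321 = 1321
By Fermat: n is sum of two squares iff every prime p ≡ 3 (mod 4) appears to even power.
All primes ≡ 3 (mod 4) appear to even power.
Search a = 0, 1, 2, … for 1321 - a² a perfect square: first hit at a = 5: 1321 - 25 = 1296 = 36².
1321 = 5² + 36² = 25 + 1296 ✓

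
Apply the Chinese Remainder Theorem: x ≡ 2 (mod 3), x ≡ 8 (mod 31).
8

Using Chinese Remainder Theorem:
M = 3 × 31 = 93
M1 = 31, M2 = 3
y1 = 31^(-1) mod 3 = 1
y2 = 3^(-1) mod 31 = 21
x = (2×31×1 + 8×3×21) mod 93 = 8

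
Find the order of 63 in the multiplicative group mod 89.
88

89 is prime, so ord(63) divides φ(89) = 88.
Divisors of 88: 1, 2, 4, 8, 11, 22, 44, 88.
Repeated squaring: 63^1 ≡ 63, 63^2 ≡ 53, 63^4 ≡ 50, 63^8 ≡ 8, 63^16 ≡ 64, 63^32 ≡ 2, 63^64 ≡ 4 (mod 89).
Test 63^d mod 89 for each divisor d in increasing order:
63^1 ≡ 63
63^2 ≡ 53
63^4 ≡ 50
63^8 ≡ 8
63^11 = 63^8·63^2·63^1 ≡ 12
63^22 = 63^16·63^4·63^2 ≡ 55
63^44 = 63^32·63^8·63^4 ≡ 88
63^88 = 63^64·63^16·63^8 ≡ 1  ← first divisor giving 1
The order is 88.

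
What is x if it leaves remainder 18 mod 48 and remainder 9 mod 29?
1314

Using Chinese Remainder Theorem:
M = 48 × 29 = 1392
M1 = 29, M2 = 48
y1 = 29^(-1) mod 48 = 5
y2 = 48^(-1) mod 29 = 26
x = (18×29×5 + 9×48×26) mod 1392 = 1314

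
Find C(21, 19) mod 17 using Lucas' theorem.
6

Using Lucas' theorem:
Write n=21 and k=19 in base 17:
n in base 17: [1, 4]
k in base 17: [1, 2]
C(21,19) mod 17 = ∏ C(n_i, k_i) mod 17
Digit binomials (mod 17): C(1,1) = 1; C(4,2) = 6
Product: 1 × 6 = 6 ≡ 6 (mod 17)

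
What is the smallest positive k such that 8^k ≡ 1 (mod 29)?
28

29 is prime, so ord(8) divides φ(29) = 28.
Divisors of 28: 1, 2, 4, 7, 14, 28.
Repeated squaring: 8^1 ≡ 8, 8^2 ≡ 6, 8^4 ≡ 7, 8^8 ≡ 20, 8^16 ≡ 23 (mod 29).
Test 8^d mod 29 for each divisor d in increasing order:
8^1 ≡ 8
8^2 ≡ 6
8^4 ≡ 7
8^7 = 8^4·8^2·8^1 ≡ 17
8^14 = 8^8·8^4·8^2 ≡ 28
8^28 = 8^16·8^8·8^4 ≡ 1  ← first divisor giving 1
The order is 28.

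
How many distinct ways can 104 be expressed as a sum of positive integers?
304801365

p(n) counts ways to write n as a sum of positive integers (order ignored).
Euler's pentagonal recurrence: p(k) = p(k-1) + p(k-2) - p(k-5) - p(k-7) + p(k-12) + p(k-15) - ... (offsets j(3j∓1)/2, signs ++--, p(0)=1, p(<0)=0).
DP table for k = 0..103: p(0)=1, p(1)=1, p(2)=2, p(3)=3, p(4)=5, p(5)=7, p(6)=11, p(7)=15, p(8)=22, p(9)=30, p(10)=42, p(11)=56, p(12)=77, p(13)=101, p(14)=135, p(15)=176, p(16)=231, p(17)=297, p(18)=385, p(19)=490, p(20)=627, p(21)=792, p(22)=1002, p(23)=1255, p(24)=1575, p(25)=1958, p(26)=2436, p(27)=3010, p(28)=3718, p(29)=4565, p(30)=5604, p(31)=6842, p(32)=8349, p(33)=10143, p(34)=12310, p(35)=14883, p(36)=17977, p(37)=21637, p(38)=26015, p(39)=31185, p(40)=37338, p(41)=44583, p(42)=53174, p(43)=63261, p(44)=75175, p(45)=89134, p(46)=105558, p(47)=124754, p(48)=147273, p(49)=173525, p(50)=204226, p(51)=239943, p(52)=281589, p(53)=329931, p(54)=386155, p(55)=451276, p(56)=526823, p(57)=614154, p(58)=715220, p(59)=831820, p(60)=966467, p(61)=1121505, p(62)=1300156, p(63)=1505499, p(64)=1741630, p(65)=2012558, p(66)=2323520, p(67)=2679689, p(68)=3087735, p(69)=3554345, p(70)=4087968, p(71)=4697205, p(72)=5392783, p(73)=6185689, p(74)=7089500, p(75)=8118264, p(76)=9289091, p(77)=10619863, p(78)=12132164, p(79)=13848650, p(80)=15796476, p(81)=18004327, p(82)=20506255, p(83)=23338469, p(84)=26543660, p(85)=30167357, p(86)=34262962, p(87)=38887673, p(88)=44108109, p(89)=49995925, p(90)=56634173, p(91)=64112359, p(92)=72533807, p(93)=82010177, p(94)=92669720, p(95)=104651419, p(96)=118114304, p(97)=133230930, p(98)=150198136, p(99)=169229875, p(100)=190569292, p(101)=214481126, p(102)=241265379, p(103)=271248950.
Final step: p(104) = p(103) + p(102) - p(99) - p(97) + p(92) + p(89) - p(82) - p(78) + p(69) + p(64) - p(53) - p(47) + p(34) + p(27) - p(12) - p(4)
= 271248950 + 241265379 - 169229875 - 133230930 + 72533807 + 49995925 - 20506255 - 12132164 + 3554345 + 1741630 - 329931 - 124754 + 12310 + 3010 - 77 - 5
= 304801365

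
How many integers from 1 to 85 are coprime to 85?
64

85 = 5 × 17
φ(n) = n × ∏(1 - 1/p) for each prime p dividing n
φ(85) = 85 × (1 - 1/5) × (1 - 1/17) = 64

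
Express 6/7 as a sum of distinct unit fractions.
1/2 + 1/3 + 1/42

Greedy algorithm:
6/7: ceiling(7/6) = 2, use 1/2
5/14: ceiling(14/5) = 3, use 1/3
1/42: ceiling(42/1) = 42, use 1/42
Result: 6/7 = 1/2 + 1/3 + 1/42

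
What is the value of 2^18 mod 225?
19

Repeated squaring. Binary of 18 = 10010.
2^1 ≡ 2 (mod 225); 2^2 ≡ 4 (mod 225); 2^4 ≡ 16 (mod 225); 2^8 ≡ 31 (mod 225); 2^16 ≡ 61 (mod 225)
2^18 = 2^2 × 2^16 ≡ 19 (mod 225)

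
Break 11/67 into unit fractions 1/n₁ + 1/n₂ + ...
1/7 + 1/47 + 1/22043

Greedy algorithm:
11/67: ceiling(67/11) = 7, use 1/7
10/469: ceiling(469/10) = 47, use 1/47
1/22043: ceiling(22043/1) = 22043, use 1/22043
Result: 11/67 = 1/7 + 1/47 + 1/22043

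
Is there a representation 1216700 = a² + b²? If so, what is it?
Not possible

Factorization: 1216700 = 2^2 × 5^2 × 23^3
By Fermat: n is sum of two squares iff every prime p ≡ 3 (mod 4) appears to even power.
Prime(s) ≡ 3 (mod 4) with odd exponent: [(23, 3)]
Therefore 1216700 cannot be expressed as a² + b².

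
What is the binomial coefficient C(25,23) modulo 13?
1

Using Lucas' theorem:
Write n=25 and k=23 in base 13:
n in base 13: [1, 12]
k in base 13: [1, 10]
C(25,23) mod 13 = ∏ C(n_i, k_i) mod 13
Digit binomials (mod 13): C(1,1) = 1; C(12,10) = 66 ≡ 1
Product: 1 × 1 = 1 ≡ 1 (mod 13)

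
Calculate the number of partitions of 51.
239943

p(n) counts ways to write n as a sum of positive integers (order ignored).
Euler's pentagonal recurrence: p(k) = p(k-1) + p(k-2) - p(k-5) - p(k-7) + p(k-12) + p(k-15) - ... (offsets j(3j∓1)/2, signs ++--, p(0)=1, p(<0)=0).
DP table for k = 0..50: p(0)=1, p(1)=1, p(2)=2, p(3)=3, p(4)=5, p(5)=7, p(6)=11, p(7)=15, p(8)=22, p(9)=30, p(10)=42, p(11)=56, p(12)=77, p(13)=101, p(14)=135, p(15)=176, p(16)=231, p(17)=297, p(18)=385, p(19)=490, p(20)=627, p(21)=792, p(22)=1002, p(23)=1255, p(24)=1575, p(25)=1958, p(26)=2436, p(27)=3010, p(28)=3718, p(29)=4565, p(30)=5604, p(31)=6842, p(32)=8349, p(33)=10143, p(34)=12310, p(35)=14883, p(36)=17977, p(37)=21637, p(38)=26015, p(39)=31185, p(40)=37338, p(41)=44583, p(42)=53174, p(43)=63261, p(44)=75175, p(45)=89134, p(46)=105558, p(47)=124754, p(48)=147273, p(49)=173525, p(50)=204226.
Final step: p(51) = p(50) + p(49) - p(46) - p(44) + p(39) + p(36) - p(29) - p(25) + p(16) + p(11) - p(0)
= 204226 + 173525 - 105558 - 75175 + 31185 + 17977 - 4565 - 1958 + 231 + 56 - 1
= 239943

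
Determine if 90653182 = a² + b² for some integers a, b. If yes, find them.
Not possible

Factorization: 90653182 = 2 × 37 × 107^3
By Fermat: n is sum of two squares iff every prime p ≡ 3 (mod 4) appears to even power.
Prime(s) ≡ 3 (mod 4) with odd exponent: [(107, 3)]
Therefore 90653182 cannot be expressed as a² + b².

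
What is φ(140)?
48

140 = 2^2 × 5 × 7
φ(n) = n × ∏(1 - 1/p) for each prime p dividing n
φ(140) = 140 × (1 - 1/2) × (1 - 1/5) × (1 - 1/7) = 48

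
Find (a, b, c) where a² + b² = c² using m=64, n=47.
(1887, 6016, 6305)

Euclid's formula: a = m² - n², b = 2mn, c = m² + n²
m = 64, n = 47
a = 64² - 47² = 4096 - 2209 = 1887
b = 2 × 64 × 47 = 6016
c = 64² + 47² = 4096 + 2209 = 6305
Verification: 1887² + 6016² = 3560769 + 36192256 = 39753025 = 6305² ✓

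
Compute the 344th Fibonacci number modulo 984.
981

Matrix identity: Q^n = [[F_(n+1), F_n], [F_n, F_(n-1)]] with Q = [[1,1],[1,0]].
n = 344 = 101011000₂. Square-and-multiply, entries mod 984:
Q^1 = [[1,1],[1,0]]
Q^2 = (Q^1)² = [[2,1],[1,1]]
Q^5 = (Q^2)²·Q = [[8,5],[5,3]]
Q^10 = (Q^5)² = [[89,55],[55,34]]
Q^21 = (Q^10)²·Q = [[983,122],[122,861]]
Q^43 = (Q^21)²·Q = [[741,125],[125,616]]
Q^86 = (Q^43)² = [[874,377],[377,497]]
Q^172 = (Q^86)² = [[725,267],[267,458]]
Q^344 = (Q^172)² = [[610,981],[981,613]]
F_344 mod 984 = Q^344[0][1] = 981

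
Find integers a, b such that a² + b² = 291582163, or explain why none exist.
Not possible

Factorization: 291582163 = 37 × 199^3
By Fermat: n is sum of two squares iff every prime p ≡ 3 (mod 4) appears to even power.
Prime(s) ≡ 3 (mod 4) with odd exponent: [(199, 3)]
Therefore 291582163 cannot be expressed as a² + b².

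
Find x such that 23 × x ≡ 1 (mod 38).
5

gcd(23, 38) = 1, so the inverse exists.
Extended Euclidean algorithm on (38, 23):
38 = 1 × 23 + 15  ⟹  15 = (1)·38 + (-1)·23
23 = 1 × 15 + 8  ⟹  8 = (-1)·38 + (2)·23
15 = 1 × 8 + 7  ⟹  7 = (2)·38 + (-3)·23
8 = 1 × 7 + 1  ⟹  1 = (-3)·38 + (5)·23
So (5)·23 ≡ 1 (mod 38), i.e. 23^(-1) ≡ 5 (mod 38).
Check: 23 × 5 = 115 ≡ 1 (mod 38)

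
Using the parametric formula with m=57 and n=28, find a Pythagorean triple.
(2465, 3192, 4033)

Euclid's formula: a = m² - n², b = 2mn, c = m² + n²
m = 57, n = 28
a = 57² - 28² = 3249 - 784 = 2465
b = 2 × 57 × 28 = 3192
c = 57² + 28² = 3249 + 784 = 4033
Verification: 2465² + 3192² = 6076225 + 10188864 = 16265089 = 4033² ✓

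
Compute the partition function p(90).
56634173

p(n) counts ways to write n as a sum of positive integers (order ignored).
Euler's pentagonal recurrence: p(k) = p(k-1) + p(k-2) - p(k-5) - p(k-7) + p(k-12) + p(k-15) - ... (offsets j(3j∓1)/2, signs ++--, p(0)=1, p(<0)=0).
DP table for k = 0..89: p(0)=1, p(1)=1, p(2)=2, p(3)=3, p(4)=5, p(5)=7, p(6)=11, p(7)=15, p(8)=22, p(9)=30, p(10)=42, p(11)=56, p(12)=77, p(13)=101, p(14)=135, p(15)=176, p(16)=231, p(17)=297, p(18)=385, p(19)=490, p(20)=627, p(21)=792, p(22)=1002, p(23)=1255, p(24)=1575, p(25)=1958, p(26)=2436, p(27)=3010, p(28)=3718, p(29)=4565, p(30)=5604, p(31)=6842, p(32)=8349, p(33)=10143, p(34)=12310, p(35)=14883, p(36)=17977, p(37)=21637, p(38)=26015, p(39)=31185, p(40)=37338, p(41)=44583, p(42)=53174, p(43)=63261, p(44)=75175, p(45)=89134, p(46)=105558, p(47)=124754, p(48)=147273, p(49)=173525, p(50)=204226, p(51)=239943, p(52)=281589, p(53)=329931, p(54)=386155, p(55)=451276, p(56)=526823, p(57)=614154, p(58)=715220, p(59)=831820, p(60)=966467, p(61)=1121505, p(62)=1300156, p(63)=1505499, p(64)=1741630, p(65)=2012558, p(66)=2323520, p(67)=2679689, p(68)=3087735, p(69)=3554345, p(70)=4087968, p(71)=4697205, p(72)=5392783, p(73)=6185689, p(74)=7089500, p(75)=8118264, p(76)=9289091, p(77)=10619863, p(78)=12132164, p(79)=13848650, p(80)=15796476, p(81)=18004327, p(82)=20506255, p(83)=23338469, p(84)=26543660, p(85)=30167357, p(86)=34262962, p(87)=38887673, p(88)=44108109, p(89)=49995925.
Final step: p(90) = p(89) + p(88) - p(85) - p(83) + p(78) + p(75) - p(68) - p(64) + p(55) + p(50) - p(39) - p(33) + p(20) + p(13)
= 49995925 + 44108109 - 30167357 - 23338469 + 12132164 + 8118264 - 3087735 - 1741630 + 451276 + 204226 - 31185 - 10143 + 627 + 101
= 56634173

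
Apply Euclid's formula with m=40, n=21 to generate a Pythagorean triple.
(1159, 1680, 2041)

Euclid's formula: a = m² - n², b = 2mn, c = m² + n²
m = 40, n = 21
a = 40² - 21² = 1600 - 441 = 1159
b = 2 × 40 × 21 = 1680
c = 40² + 21² = 1600 + 441 = 2041
Verification: 1159² + 1680² = 1343281 + 2822400 = 4165681 = 2041² ✓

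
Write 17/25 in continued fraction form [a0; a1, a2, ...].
[0; 1, 2, 8]

Euclidean algorithm steps:
17 = 0 × 25 + 17
25 = 1 × 17 + 8
17 = 2 × 8 + 1
8 = 8 × 1 + 0
Continued fraction: [0; 1, 2, 8]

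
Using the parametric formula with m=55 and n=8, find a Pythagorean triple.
(2961, 880, 3089)

Euclid's formula: a = m² - n², b = 2mn, c = m² + n²
m = 55, n = 8
a = 55² - 8² = 3025 - 64 = 2961
b = 2 × 55 × 8 = 880
c = 55² + 8² = 3025 + 64 = 3089
Verification: 2961² + 880² = 8767521 + 774400 = 9541921 = 3089² ✓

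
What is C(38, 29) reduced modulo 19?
0

Using Lucas' theorem:
Write n=38 and k=29 in base 19:
n in base 19: [2, 0]
k in base 19: [1, 10]
C(38,29) mod 19 = ∏ C(n_i, k_i) mod 19
Digit binomials (mod 19): C(2,1) = 2; C(0,10) = 0 (k_i > n_i)
Product: 2 × 0 = 0 ≡ 0 (mod 19)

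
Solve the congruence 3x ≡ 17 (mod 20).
x ≡ 19 (mod 20)

gcd(3, 20) = 1, which divides 17, so solutions exist.
Find 3^(-1) mod 20 by the extended Euclidean algorithm:
20 = 6 × 3 + 2  ⟹  2 = (1)·20 + (-6)·3
3 = 1 × 2 + 1  ⟹  1 = (-1)·20 + (7)·3
So (7)·3 ≡ 1 (mod 20), i.e. 3^(-1) ≡ 7 (mod 20).
x ≡ 7 × 17 = 119 ≡ 19 (mod 20).
Check: 3 × 19 = 57 ≡ 17 (mod 20).
Unique solution: x ≡ 19 (mod 20)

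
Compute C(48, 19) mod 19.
2

Using Lucas' theorem:
Write n=48 and k=19 in base 19:
n in base 19: [2, 10]
k in base 19: [1, 0]
C(48,19) mod 19 = ∏ C(n_i, k_i) mod 19
Digit binomials (mod 19): C(2,1) = 2; C(10,0) = 1
Product: 2 × 1 = 2 ≡ 2 (mod 19)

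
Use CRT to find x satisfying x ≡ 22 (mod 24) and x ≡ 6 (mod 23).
190

Using Chinese Remainder Theorem:
M = 24 × 23 = 552
M1 = 23, M2 = 24
y1 = 23^(-1) mod 24 = 23
y2 = 24^(-1) mod 23 = 1
x = (22×23×23 + 6×24×1) mod 552 = 190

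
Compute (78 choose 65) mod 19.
0

Using Lucas' theorem:
Write n=78 and k=65 in base 19:
n in base 19: [4, 2]
k in base 19: [3, 8]
C(78,65) mod 19 = ∏ C(n_i, k_i) mod 19
Digit binomials (mod 19): C(4,3) = 4; C(2,8) = 0 (k_i > n_i)
Product: 4 × 0 = 0 ≡ 0 (mod 19)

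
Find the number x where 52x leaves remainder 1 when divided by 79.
38

gcd(52, 79) = 1, so the inverse exists.
Extended Euclidean algorithm on (79, 52):
79 = 1 × 52 + 27  ⟹  27 = (1)·79 + (-1)·52
52 = 1 × 27 + 25  ⟹  25 = (-1)·79 + (2)·52
27 = 1 × 25 + 2  ⟹  2 = (2)·79 + (-3)·52
25 = 12 × 2 + 1  ⟹  1 = (-25)·79 + (38)·52
So (38)·52 ≡ 1 (mod 79), i.e. 52^(-1) ≡ 38 (mod 79).
Check: 52 × 38 = 1976 ≡ 1 (mod 79)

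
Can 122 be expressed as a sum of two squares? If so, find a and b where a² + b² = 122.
1² + 11² (a=1, b=11)

Factorization: 122 = 2 × 61
By Fermat: n is sum of two squares iff every prime p ≡ 3 (mod 4) appears to even power.
All primes ≡ 3 (mod 4) appear to even power.
Search a = 0, 1, 2, … for 122 - a² a perfect square: first hit at a = 1: 122 - 1 = 121 = 11².
122 = 1² + 11² = 1 + 121 ✓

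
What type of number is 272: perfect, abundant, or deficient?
abundant

Proper divisors of 272: sum = 1 + 2 + 4 + 8 + 16 + 17 + 34 + 68 + 136 = 286
Since 286 > 272, 272 is abundant.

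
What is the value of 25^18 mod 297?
82

Repeated squaring. Binary of 18 = 10010.
25^1 ≡ 25 (mod 297); 25^2 ≡ 31 (mod 297); 25^4 ≡ 70 (mod 297); 25^8 ≡ 148 (mod 297); 25^16 ≡ 223 (mod 297)
25^18 = 25^2 × 25^16 ≡ 82 (mod 297)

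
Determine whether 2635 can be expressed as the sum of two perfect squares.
Not possible

Factorization: 2635 = 5 × 17 × 31
By Fermat: n is sum of two squares iff every prime p ≡ 3 (mod 4) appears to even power.
Prime(s) ≡ 3 (mod 4) with odd exponent: [(31, 1)]
Therefore 2635 cannot be expressed as a² + b².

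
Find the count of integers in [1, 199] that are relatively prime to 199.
198

199 = 199
φ(n) = n × ∏(1 - 1/p) for each prime p dividing n
φ(199) = 199 × (1 - 1/199) = 198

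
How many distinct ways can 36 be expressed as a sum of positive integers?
17977

p(n) counts ways to write n as a sum of positive integers (order ignored).
Euler's pentagonal recurrence: p(k) = p(k-1) + p(k-2) - p(k-5) - p(k-7) + p(k-12) + p(k-15) - ... (offsets j(3j∓1)/2, signs ++--, p(0)=1, p(<0)=0).
DP table for k = 0..35: p(0)=1, p(1)=1, p(2)=2, p(3)=3, p(4)=5, p(5)=7, p(6)=11, p(7)=15, p(8)=22, p(9)=30, p(10)=42, p(11)=56, p(12)=77, p(13)=101, p(14)=135, p(15)=176, p(16)=231, p(17)=297, p(18)=385, p(19)=490, p(20)=627, p(21)=792, p(22)=1002, p(23)=1255, p(24)=1575, p(25)=1958, p(26)=2436, p(27)=3010, p(28)=3718, p(29)=4565, p(30)=5604, p(31)=6842, p(32)=8349, p(33)=10143, p(34)=12310, p(35)=14883.
Final step: p(36) = p(35) + p(34) - p(31) - p(29) + p(24) + p(21) - p(14) - p(10) + p(1)
= 14883 + 12310 - 6842 - 4565 + 1575 + 792 - 135 - 42 + 1
= 17977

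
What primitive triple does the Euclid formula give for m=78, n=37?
(4715, 5772, 7453)

Euclid's formula: a = m² - n², b = 2mn, c = m² + n²
m = 78, n = 37
a = 78² - 37² = 6084 - 1369 = 4715
b = 2 × 78 × 37 = 5772
c = 78² + 37² = 6084 + 1369 = 7453
Verification: 4715² + 5772² = 22231225 + 33315984 = 55547209 = 7453² ✓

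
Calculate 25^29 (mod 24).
1

Repeated squaring. Binary of 29 = 11101.
25^1 ≡ 1 (mod 24); 25^2 ≡ 1 (mod 24); 25^4 ≡ 1 (mod 24); 25^8 ≡ 1 (mod 24); 25^16 ≡ 1 (mod 24)
25^29 = 25^1 × 25^4 × 25^8 × 25^16 ≡ 1 (mod 24)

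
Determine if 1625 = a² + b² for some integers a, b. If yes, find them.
5² + 40² (a=5, b=40)

Factorization: 1625 = 5^3 × 13
By Fermat: n is sum of two squares iff every prime p ≡ 3 (mod 4) appears to even power.
All primes ≡ 3 (mod 4) appear to even power.
Search a = 0, 1, 2, … for 1625 - a² a perfect square: first hit at a = 5: 1625 - 25 = 1600 = 40².
1625 = 5² + 40² = 25 + 1600 ✓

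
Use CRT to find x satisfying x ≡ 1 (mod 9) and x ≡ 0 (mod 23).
46

Using Chinese Remainder Theorem:
M = 9 × 23 = 207
M1 = 23, M2 = 9
y1 = 23^(-1) mod 9 = 2
y2 = 9^(-1) mod 23 = 18
x = (1×23×2 + 0×9×18) mod 207 = 46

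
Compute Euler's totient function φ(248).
120

248 = 2^3 × 31
φ(n) = n × ∏(1 - 1/p) for each prime p dividing n
φ(248) = 248 × (1 - 1/2) × (1 - 1/31) = 120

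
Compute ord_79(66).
78

79 is prime, so ord(66) divides φ(79) = 78.
Divisors of 78: 1, 2, 3, 6, 13, 26, 39, 78.
Repeated squaring: 66^1 ≡ 66, 66^2 ≡ 11, 66^4 ≡ 42, 66^8 ≡ 26, 66^16 ≡ 44, 66^32 ≡ 40, 66^64 ≡ 20 (mod 79).
Test 66^d mod 79 for each divisor d in increasing order:
66^1 ≡ 66
66^2 ≡ 11
66^3 = 66^2·66^1 ≡ 15
66^6 = 66^4·66^2 ≡ 67
66^13 = 66^8·66^4·66^1 ≡ 24
66^26 = 66^16·66^8·66^2 ≡ 23
66^39 = 66^32·66^4·66^2·66^1 ≡ 78
66^78 = 66^64·66^8·66^4·66^2 ≡ 1  ← first divisor giving 1
The order is 78.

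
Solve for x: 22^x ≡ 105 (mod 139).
117

Baby-step giant-step with step n = ⌈√139⌉ = 12.
Baby steps 22^j mod 139 (j:value) for j=0..11: 0:1, 1:22, 2:67, 3:84, 4:41, 5:68, 6:106, 7:108, 8:13, 9:8, 10:37, 11:119.
Giant-step multiplier: 22^(-12) ≡ 22^(138-12) = 22^126 ≡ 6 (mod 139).
Giant steps γ_i = 105·6^i mod 139: γ_0=105, γ_1=74, γ_2=27, γ_3=23, γ_4=138, γ_5=133, γ_6=103, γ_7=62, γ_8=94, γ_9=8 (in table at j=9).
x = i·n + j = 9·12 + 9 = 117.
Check: 22^117 ≡ 105 (mod 139).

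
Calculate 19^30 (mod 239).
109

Repeated squaring. Binary of 30 = 11110.
19^1 ≡ 19 (mod 239); 19^2 ≡ 122 (mod 239); 19^4 ≡ 66 (mod 239); 19^8 ≡ 54 (mod 239); 19^16 ≡ 48 (mod 239)
19^30 = 19^2 × 19^4 × 19^8 × 19^16 ≡ 109 (mod 239)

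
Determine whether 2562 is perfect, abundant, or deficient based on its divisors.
abundant

Proper divisors of 2562: sum = 1 + 2 + 3 + 6 + 7 + 14 + 21 + 42 + 61 + 122 + 183 + 366 + 427 + 854 + 1281 = 3390
Since 3390 > 2562, 2562 is abundant.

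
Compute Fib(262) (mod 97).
77

Matrix identity: Q^n = [[F_(n+1), F_n], [F_n, F_(n-1)]] with Q = [[1,1],[1,0]].
n = 262 = 100000110₂. Square-and-multiply, entries mod 97:
Q^1 = [[1,1],[1,0]]
Q^2 = (Q^1)² = [[2,1],[1,1]]
Q^4 = (Q^2)² = [[5,3],[3,2]]
Q^8 = (Q^4)² = [[34,21],[21,13]]
Q^16 = (Q^8)² = [[45,17],[17,28]]
Q^32 = (Q^16)² = [[83,77],[77,6]]
Q^65 = (Q^32)²·Q = [[77,14],[14,63]]
Q^131 = (Q^65)²·Q = [[34,14],[14,20]]
Q^262 = (Q^131)² = [[91,77],[77,14]]
F_262 mod 97 = Q^262[0][1] = 77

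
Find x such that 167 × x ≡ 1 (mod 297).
281

gcd(167, 297) = 1, so the inverse exists.
Extended Euclidean algorithm on (297, 167):
297 = 1 × 167 + 130  ⟹  130 = (1)·297 + (-1)·167
167 = 1 × 130 + 37  ⟹  37 = (-1)·297 + (2)·167
130 = 3 × 37 + 19  ⟹  19 = (4)·297 + (-7)·167
37 = 1 × 19 + 18  ⟹  18 = (-5)·297 + (9)·167
19 = 1 × 18 + 1  ⟹  1 = (9)·297 + (-16)·167
So (-16)·167 ≡ 1 (mod 297), i.e. 167^(-1) ≡ -16 ≡ 281 (mod 297).
Check: 167 × 281 = 46927 ≡ 1 (mod 297)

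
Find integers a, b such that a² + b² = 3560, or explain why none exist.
14² + 58² (a=14, b=58)

Factorization: 3560 = 2^3 × 5 × 89
By Fermat: n is sum of two squares iff every prime p ≡ 3 (mod 4) appears to even power.
All primes ≡ 3 (mod 4) appear to even power.
Search a = 0, 1, 2, … for 3560 - a² a perfect square: first hit at a = 14: 3560 - 196 = 3364 = 58².
3560 = 14² + 58² = 196 + 3364 ✓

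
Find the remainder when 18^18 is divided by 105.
99

Repeated squaring. Binary of 18 = 10010.
18^1 ≡ 18 (mod 105); 18^2 ≡ 9 (mod 105); 18^4 ≡ 81 (mod 105); 18^8 ≡ 51 (mod 105); 18^16 ≡ 81 (mod 105)
18^18 = 18^2 × 18^16 ≡ 99 (mod 105)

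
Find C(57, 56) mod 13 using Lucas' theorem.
5

Using Lucas' theorem:
Write n=57 and k=56 in base 13:
n in base 13: [4, 5]
k in base 13: [4, 4]
C(57,56) mod 13 = ∏ C(n_i, k_i) mod 13
Digit binomials (mod 13): C(4,4) = 1; C(5,4) = 5
Product: 1 × 5 = 5 ≡ 5 (mod 13)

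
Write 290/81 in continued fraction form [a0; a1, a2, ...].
[3; 1, 1, 2, 1, 1, 1, 1, 2]

Euclidean algorithm steps:
290 = 3 × 81 + 47
81 = 1 × 47 + 34
47 = 1 × 34 + 13
34 = 2 × 13 + 8
13 = 1 × 8 + 5
8 = 1 × 5 + 3
5 = 1 × 3 + 2
3 = 1 × 2 + 1
2 = 2 × 1 + 0
Continued fraction: [3; 1, 1, 2, 1, 1, 1, 1, 2]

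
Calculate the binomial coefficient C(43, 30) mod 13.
3

Using Lucas' theorem:
Write n=43 and k=30 in base 13:
n in base 13: [3, 4]
k in base 13: [2, 4]
C(43,30) mod 13 = ∏ C(n_i, k_i) mod 13
Digit binomials (mod 13): C(3,2) = 3; C(4,4) = 1
Product: 3 × 1 = 3 ≡ 3 (mod 13)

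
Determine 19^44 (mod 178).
177

Repeated squaring. Binary of 44 = 101100.
19^1 ≡ 19 (mod 178); 19^2 ≡ 5 (mod 178); 19^4 ≡ 25 (mod 178); 19^8 ≡ 91 (mod 178); 19^16 ≡ 93 (mod 178); 19^32 ≡ 105 (mod 178)
19^44 = 19^4 × 19^8 × 19^32 ≡ 177 (mod 178)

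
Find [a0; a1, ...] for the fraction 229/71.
[3; 4, 2, 3, 2]

Euclidean algorithm steps:
229 = 3 × 71 + 16
71 = 4 × 16 + 7
16 = 2 × 7 + 2
7 = 3 × 2 + 1
2 = 2 × 1 + 0
Continued fraction: [3; 4, 2, 3, 2]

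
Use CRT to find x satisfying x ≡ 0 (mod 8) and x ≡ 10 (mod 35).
80

Using Chinese Remainder Theorem:
M = 8 × 35 = 280
M1 = 35, M2 = 8
y1 = 35^(-1) mod 8 = 3
y2 = 8^(-1) mod 35 = 22
x = (0×35×3 + 10×8×22) mod 280 = 80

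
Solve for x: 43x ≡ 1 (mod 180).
67

gcd(43, 180) = 1, so the inverse exists.
Extended Euclidean algorithm on (180, 43):
180 = 4 × 43 + 8  ⟹  8 = (1)·180 + (-4)·43
43 = 5 × 8 + 3  ⟹  3 = (-5)·180 + (21)·43
8 = 2 × 3 + 2  ⟹  2 = (11)·180 + (-46)·43
3 = 1 × 2 + 1  ⟹  1 = (-16)·180 + (67)·43
So (67)·43 ≡ 1 (mod 180), i.e. 43^(-1) ≡ 67 (mod 180).
Check: 43 × 67 = 2881 ≡ 1 (mod 180)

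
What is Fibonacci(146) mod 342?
1

Matrix identity: Q^n = [[F_(n+1), F_n], [F_n, F_(n-1)]] with Q = [[1,1],[1,0]].
n = 146 = 10010010₂. Square-and-multiply, entries mod 342:
Q^1 = [[1,1],[1,0]]
Q^2 = (Q^1)² = [[2,1],[1,1]]
Q^4 = (Q^2)² = [[5,3],[3,2]]
Q^9 = (Q^4)²·Q = [[55,34],[34,21]]
Q^18 = (Q^9)² = [[77,190],[190,229]]
Q^36 = (Q^18)² = [[305,0],[0,305]]
Q^73 = (Q^36)²·Q = [[1,1],[1,0]]
Q^146 = (Q^73)² = [[2,1],[1,1]]
F_146 mod 342 = Q^146[0][1] = 1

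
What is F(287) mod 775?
233

Matrix identity: Q^n = [[F_(n+1), F_n], [F_n, F_(n-1)]] with Q = [[1,1],[1,0]].
n = 287 = 100011111₂. Square-and-multiply, entries mod 775:
Q^1 = [[1,1],[1,0]]
Q^2 = (Q^1)² = [[2,1],[1,1]]
Q^4 = (Q^2)² = [[5,3],[3,2]]
Q^8 = (Q^4)² = [[34,21],[21,13]]
Q^17 = (Q^8)²·Q = [[259,47],[47,212]]
Q^35 = (Q^17)²·Q = [[752,315],[315,437]]
Q^71 = (Q^35)²·Q = [[764,554],[554,210]]
Q^143 = (Q^71)²·Q = [[333,137],[137,196]]
Q^287 = (Q^143)²·Q = [[631,233],[233,398]]
F_287 mod 775 = Q^287[0][1] = 233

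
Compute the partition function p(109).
541946240

p(n) counts ways to write n as a sum of positive integers (order ignored).
Euler's pentagonal recurrence: p(k) = p(k-1) + p(k-2) - p(k-5) - p(k-7) + p(k-12) + p(k-15) - ... (offsets j(3j∓1)/2, signs ++--, p(0)=1, p(<0)=0).
DP table for k = 0..108: p(0)=1, p(1)=1, p(2)=2, p(3)=3, p(4)=5, p(5)=7, p(6)=11, p(7)=15, p(8)=22, p(9)=30, p(10)=42, p(11)=56, p(12)=77, p(13)=101, p(14)=135, p(15)=176, p(16)=231, p(17)=297, p(18)=385, p(19)=490, p(20)=627, p(21)=792, p(22)=1002, p(23)=1255, p(24)=1575, p(25)=1958, p(26)=2436, p(27)=3010, p(28)=3718, p(29)=4565, p(30)=5604, p(31)=6842, p(32)=8349, p(33)=10143, p(34)=12310, p(35)=14883, p(36)=17977, p(37)=21637, p(38)=26015, p(39)=31185, p(40)=37338, p(41)=44583, p(42)=53174, p(43)=63261, p(44)=75175, p(45)=89134, p(46)=105558, p(47)=124754, p(48)=147273, p(49)=173525, p(50)=204226, p(51)=239943, p(52)=281589, p(53)=329931, p(54)=386155, p(55)=451276, p(56)=526823, p(57)=614154, p(58)=715220, p(59)=831820, p(60)=966467, p(61)=1121505, p(62)=1300156, p(63)=1505499, p(64)=1741630, p(65)=2012558, p(66)=2323520, p(67)=2679689, p(68)=3087735, p(69)=3554345, p(70)=4087968, p(71)=4697205, p(72)=5392783, p(73)=6185689, p(74)=7089500, p(75)=8118264, p(76)=9289091, p(77)=10619863, p(78)=12132164, p(79)=13848650, p(80)=15796476, p(81)=18004327, p(82)=20506255, p(83)=23338469, p(84)=26543660, p(85)=30167357, p(86)=34262962, p(87)=38887673, p(88)=44108109, p(89)=49995925, p(90)=56634173, p(91)=64112359, p(92)=72533807, p(93)=82010177, p(94)=92669720, p(95)=104651419, p(96)=118114304, p(97)=133230930, p(98)=150198136, p(99)=169229875, p(100)=190569292, p(101)=214481126, p(102)=241265379, p(103)=271248950, p(104)=304801365, p(105)=342325709, p(106)=384276336, p(107)=431149389, p(108)=483502844.
Final step: p(109) = p(108) + p(107) - p(104) - p(102) + p(97) + p(94) - p(87) - p(83) + p(74) + p(69) - p(58) - p(52) + p(39) + p(32) - p(17) - p(9)
= 483502844 + 431149389 - 304801365 - 241265379 + 133230930 + 92669720 - 38887673 - 23338469 + 7089500 + 3554345 - 715220 - 281589 + 31185 + 8349 - 297 - 30
= 541946240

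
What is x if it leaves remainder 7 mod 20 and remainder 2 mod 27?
407

Using Chinese Remainder Theorem:
M = 20 × 27 = 540
M1 = 27, M2 = 20
y1 = 27^(-1) mod 20 = 3
y2 = 20^(-1) mod 27 = 23
x = (7×27×3 + 2×20×23) mod 540 = 407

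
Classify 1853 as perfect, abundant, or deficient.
deficient

Proper divisors of 1853: sum = 1 + 17 + 109 = 127
Since 127 < 1853, 1853 is deficient.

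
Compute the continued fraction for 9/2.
[4; 2]

Euclidean algorithm steps:
9 = 4 × 2 + 1
2 = 2 × 1 + 0
Continued fraction: [4; 2]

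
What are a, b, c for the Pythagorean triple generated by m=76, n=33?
(4687, 5016, 6865)

Euclid's formula: a = m² - n², b = 2mn, c = m² + n²
m = 76, n = 33
a = 76² - 33² = 5776 - 1089 = 4687
b = 2 × 76 × 33 = 5016
c = 76² + 33² = 5776 + 1089 = 6865
Verification: 4687² + 5016² = 21967969 + 25160256 = 47128225 = 6865² ✓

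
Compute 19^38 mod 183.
76

Repeated squaring. Binary of 38 = 100110.
19^1 ≡ 19 (mod 183); 19^2 ≡ 178 (mod 183); 19^4 ≡ 25 (mod 183); 19^8 ≡ 76 (mod 183); 19^16 ≡ 103 (mod 183); 19^32 ≡ 178 (mod 183)
19^38 = 19^2 × 19^4 × 19^32 ≡ 76 (mod 183)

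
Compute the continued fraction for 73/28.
[2; 1, 1, 1, 1, 5]

Euclidean algorithm steps:
73 = 2 × 28 + 17
28 = 1 × 17 + 11
17 = 1 × 11 + 6
11 = 1 × 6 + 5
6 = 1 × 5 + 1
5 = 5 × 1 + 0
Continued fraction: [2; 1, 1, 1, 1, 5]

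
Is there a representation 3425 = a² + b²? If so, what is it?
17² + 56² (a=17, b=56)

Factorization: 3425 = 5^2 × 137
By Fermat: n is sum of two squares iff every prime p ≡ 3 (mod 4) appears to even power.
All primes ≡ 3 (mod 4) appear to even power.
Search a = 0, 1, 2, … for 3425 - a² a perfect square: first hit at a = 17: 3425 - 289 = 3136 = 56².
3425 = 17² + 56² = 289 + 3136 ✓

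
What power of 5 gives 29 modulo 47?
35

Baby-step giant-step with step n = ⌈√47⌉ = 7.
Baby steps 5^j mod 47 (j:value) for j=0..6: 0:1, 1:5, 2:25, 3:31, 4:14, 5:23, 6:21.
Giant-step multiplier: 5^(-7) ≡ 5^(46-7) = 5^39 ≡ 30 (mod 47).
Giant steps γ_i = 29·30^i mod 47: γ_0=29, γ_1=24, γ_2=15, γ_3=27, γ_4=11, γ_5=1 (in table at j=0).
x = i·n + j = 5·7 + 0 = 35.
Check: 5^35 ≡ 29 (mod 47).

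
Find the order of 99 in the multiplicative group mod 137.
34

137 is prime, so ord(99) divides φ(137) = 136.
Divisors of 136: 1, 2, 4, 8, 17, 34, 68, 136.
Repeated squaring: 99^1 ≡ 99, 99^2 ≡ 74, 99^4 ≡ 133, 99^8 ≡ 16, 99^16 ≡ 119, 99^32 ≡ 50, 99^64 ≡ 34, 99^128 ≡ 60 (mod 137).
Test 99^d mod 137 for each divisor d in increasing order:
99^1 ≡ 99
99^2 ≡ 74
99^4 ≡ 133
99^8 ≡ 16
99^17 = 99^16·99^1 ≡ 136
99^34 = 99^32·99^2 ≡ 1  ← first divisor giving 1
The order is 34.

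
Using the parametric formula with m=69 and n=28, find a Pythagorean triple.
(3977, 3864, 5545)

Euclid's formula: a = m² - n², b = 2mn, c = m² + n²
m = 69, n = 28
a = 69² - 28² = 4761 - 784 = 3977
b = 2 × 69 × 28 = 3864
c = 69² + 28² = 4761 + 784 = 5545
Verification: 3977² + 3864² = 15816529 + 14930496 = 30747025 = 5545² ✓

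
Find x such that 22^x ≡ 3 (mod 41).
35

Baby-step giant-step with step n = ⌈√41⌉ = 7.
Baby steps 22^j mod 41 (j:value) for j=0..6: 0:1, 1:22, 2:33, 3:29, 4:23, 5:14, 6:21.
Giant-step multiplier: 22^(-7) ≡ 22^(40-7) = 22^33 ≡ 15 (mod 41).
Giant steps γ_i = 3·15^i mod 41: γ_0=3, γ_1=4, γ_2=19, γ_3=39, γ_4=11, γ_5=1 (in table at j=0).
x = i·n + j = 5·7 + 0 = 35.
Check: 22^35 ≡ 3 (mod 41).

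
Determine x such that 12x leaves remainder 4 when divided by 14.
x ≡ 5 (mod 7)

gcd(12, 14) = 2, which divides 4, so solutions exist.
Divide through by 2: 6x ≡ 2 (mod 7).
Find 6^(-1) mod 7 by the extended Euclidean algorithm:
7 = 1 × 6 + 1  ⟹  1 = (1)·7 + (-1)·6
So (-1)·6 ≡ 1 (mod 7), i.e. 6^(-1) ≡ -1 ≡ 6 (mod 7).
x ≡ 6 × 2 = 12 ≡ 5 (mod 7).
Check: 12 × 5 = 60 ≡ 4 (mod 14).
x ≡ 5 (mod 7), giving 2 solutions mod 14.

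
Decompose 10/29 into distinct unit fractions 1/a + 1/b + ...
1/3 + 1/87

Greedy algorithm:
10/29: ceiling(29/10) = 3, use 1/3
1/87: ceiling(87/1) = 87, use 1/87
Result: 10/29 = 1/3 + 1/87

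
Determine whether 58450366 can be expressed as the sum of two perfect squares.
Not possible

Factorization: 58450366 = 2 × 13 × 131^3
By Fermat: n is sum of two squares iff every prime p ≡ 3 (mod 4) appears to even power.
Prime(s) ≡ 3 (mod 4) with odd exponent: [(131, 3)]
Therefore 58450366 cannot be expressed as a² + b².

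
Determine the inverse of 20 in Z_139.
7

gcd(20, 139) = 1, so the inverse exists.
Extended Euclidean algorithm on (139, 20):
139 = 6 × 20 + 19  ⟹  19 = (1)·139 + (-6)·20
20 = 1 × 19 + 1  ⟹  1 = (-1)·139 + (7)·20
So (7)·20 ≡ 1 (mod 139), i.e. 20^(-1) ≡ 7 (mod 139).
Check: 20 × 7 = 140 ≡ 1 (mod 139)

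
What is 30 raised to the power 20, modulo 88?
56

Repeated squaring. Binary of 20 = 10100.
30^1 ≡ 30 (mod 88); 30^2 ≡ 20 (mod 88); 30^4 ≡ 48 (mod 88); 30^8 ≡ 16 (mod 88); 30^16 ≡ 80 (mod 88)
30^20 = 30^4 × 30^16 ≡ 56 (mod 88)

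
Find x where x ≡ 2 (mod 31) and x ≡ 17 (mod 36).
1025

Using Chinese Remainder Theorem:
M = 31 × 36 = 1116
M1 = 36, M2 = 31
y1 = 36^(-1) mod 31 = 25
y2 = 31^(-1) mod 36 = 7
x = (2×36×25 + 17×31×7) mod 1116 = 1025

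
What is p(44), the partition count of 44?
75175

p(n) counts ways to write n as a sum of positive integers (order ignored).
Euler's pentagonal recurrence: p(k) = p(k-1) + p(k-2) - p(k-5) - p(k-7) + p(k-12) + p(k-15) - ... (offsets j(3j∓1)/2, signs ++--, p(0)=1, p(<0)=0).
DP table for k = 0..43: p(0)=1, p(1)=1, p(2)=2, p(3)=3, p(4)=5, p(5)=7, p(6)=11, p(7)=15, p(8)=22, p(9)=30, p(10)=42, p(11)=56, p(12)=77, p(13)=101, p(14)=135, p(15)=176, p(16)=231, p(17)=297, p(18)=385, p(19)=490, p(20)=627, p(21)=792, p(22)=1002, p(23)=1255, p(24)=1575, p(25)=1958, p(26)=2436, p(27)=3010, p(28)=3718, p(29)=4565, p(30)=5604, p(31)=6842, p(32)=8349, p(33)=10143, p(34)=12310, p(35)=14883, p(36)=17977, p(37)=21637, p(38)=26015, p(39)=31185, p(40)=37338, p(41)=44583, p(42)=53174, p(43)=63261.
Final step: p(44) = p(43) + p(42) - p(39) - p(37) + p(32) + p(29) - p(22) - p(18) + p(9) + p(4)
= 63261 + 53174 - 31185 - 21637 + 8349 + 4565 - 1002 - 385 + 30 + 5
= 75175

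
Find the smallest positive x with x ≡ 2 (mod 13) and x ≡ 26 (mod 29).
171

Using Chinese Remainder Theorem:
M = 13 × 29 = 377
M1 = 29, M2 = 13
y1 = 29^(-1) mod 13 = 9
y2 = 13^(-1) mod 29 = 9
x = (2×29×9 + 26×13×9) mod 377 = 171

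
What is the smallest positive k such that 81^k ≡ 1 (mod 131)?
65

131 is prime, so ord(81) divides φ(131) = 130.
Divisors of 130: 1, 2, 5, 10, 13, 26, 65, 130.
Repeated squaring: 81^1 ≡ 81, 81^2 ≡ 11, 81^4 ≡ 121, 81^8 ≡ 100, 81^16 ≡ 44, 81^32 ≡ 102, 81^64 ≡ 55, 81^128 ≡ 12 (mod 131).
Test 81^d mod 131 for each divisor d in increasing order:
81^1 ≡ 81
81^2 ≡ 11
81^5 = 81^4·81^1 ≡ 107
81^10 = 81^8·81^2 ≡ 52
81^13 = 81^8·81^4·81^1 ≡ 89
81^26 = 81^16·81^8·81^2 ≡ 61
81^65 = 81^64·81^1 ≡ 1  ← first divisor giving 1
The order is 65.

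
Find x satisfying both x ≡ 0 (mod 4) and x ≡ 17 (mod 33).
116

Using Chinese Remainder Theorem:
M = 4 × 33 = 132
M1 = 33, M2 = 4
y1 = 33^(-1) mod 4 = 1
y2 = 4^(-1) mod 33 = 25
x = (0×33×1 + 17×4×25) mod 132 = 116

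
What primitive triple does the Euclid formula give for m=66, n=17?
(4067, 2244, 4645)

Euclid's formula: a = m² - n², b = 2mn, c = m² + n²
m = 66, n = 17
a = 66² - 17² = 4356 - 289 = 4067
b = 2 × 66 × 17 = 2244
c = 66² + 17² = 4356 + 289 = 4645
Verification: 4067² + 2244² = 16540489 + 5035536 = 21576025 = 4645² ✓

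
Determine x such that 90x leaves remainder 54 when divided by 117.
x ≡ 11 (mod 13)

gcd(90, 117) = 9, which divides 54, so solutions exist.
Divide through by 9: 10x ≡ 6 (mod 13).
Find 10^(-1) mod 13 by the extended Euclidean algorithm:
13 = 1 × 10 + 3  ⟹  3 = (1)·13 + (-1)·10
10 = 3 × 3 + 1  ⟹  1 = (-3)·13 + (4)·10
So (4)·10 ≡ 1 (mod 13), i.e. 10^(-1) ≡ 4 (mod 13).
x ≡ 4 × 6 = 24 ≡ 11 (mod 13).
Check: 90 × 11 = 990 ≡ 54 (mod 117).
x ≡ 11 (mod 13), giving 9 solutions mod 117.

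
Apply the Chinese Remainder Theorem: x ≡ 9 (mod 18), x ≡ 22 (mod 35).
477

Using Chinese Remainder Theorem:
M = 18 × 35 = 630
M1 = 35, M2 = 18
y1 = 35^(-1) mod 18 = 17
y2 = 18^(-1) mod 35 = 2
x = (9×35×17 + 22×18×2) mod 630 = 477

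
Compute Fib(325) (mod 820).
5

Matrix identity: Q^n = [[F_(n+1), F_n], [F_n, F_(n-1)]] with Q = [[1,1],[1,0]].
n = 325 = 101000101₂. Square-and-multiply, entries mod 820:
Q^1 = [[1,1],[1,0]]
Q^2 = (Q^1)² = [[2,1],[1,1]]
Q^5 = (Q^2)²·Q = [[8,5],[5,3]]
Q^10 = (Q^5)² = [[89,55],[55,34]]
Q^20 = (Q^10)² = [[286,205],[205,81]]
Q^40 = (Q^20)² = [[1,615],[615,206]]
Q^81 = (Q^40)²·Q = [[411,206],[206,205]]
Q^162 = (Q^81)² = [[617,616],[616,1]]
Q^325 = (Q^162)²·Q = [[213,5],[5,208]]
F_325 mod 820 = Q^325[0][1] = 5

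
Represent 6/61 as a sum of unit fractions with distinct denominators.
1/11 + 1/135 + 1/22647 + 1/683826165

Greedy algorithm:
6/61: ceiling(61/6) = 11, use 1/11
5/671: ceiling(671/5) = 135, use 1/135
4/90585: ceiling(90585/4) = 22647, use 1/22647
1/683826165: ceiling(683826165/1) = 683826165, use 1/683826165
Result: 6/61 = 1/11 + 1/135 + 1/22647 + 1/683826165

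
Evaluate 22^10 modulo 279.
67

Repeated squaring. Binary of 10 = 1010.
22^1 ≡ 22 (mod 279); 22^2 ≡ 205 (mod 279); 22^4 ≡ 175 (mod 279); 22^8 ≡ 214 (mod 279)
22^10 = 22^2 × 22^8 ≡ 67 (mod 279)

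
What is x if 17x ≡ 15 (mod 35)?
x ≡ 5 (mod 35)

gcd(17, 35) = 1, which divides 15, so solutions exist.
Find 17^(-1) mod 35 by the extended Euclidean algorithm:
35 = 2 × 17 + 1  ⟹  1 = (1)·35 + (-2)·17
So (-2)·17 ≡ 1 (mod 35), i.e. 17^(-1) ≡ -2 ≡ 33 (mod 35).
x ≡ 33 × 15 = 495 ≡ 5 (mod 35).
Check: 17 × 5 = 85 ≡ 15 (mod 35).
Unique solution: x ≡ 5 (mod 35)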